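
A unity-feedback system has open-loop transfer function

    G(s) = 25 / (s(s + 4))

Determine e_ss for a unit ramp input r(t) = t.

G(s) has one pole at the origin.
This is a Type 1 system. Kv = lim_{s→0} s·G(s) = 25/4.
e_ss = 1/Kv = 1/(25/4) = 4/25 ≈ 0.1600.

e_ss = 0.1600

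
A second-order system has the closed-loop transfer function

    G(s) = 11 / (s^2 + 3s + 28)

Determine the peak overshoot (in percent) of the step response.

%OS ≈ 39.5%

Comparing s^2 + 3s + 28 to s^2 + 2ζωₙs + ωₙ²: ωₙ = √28 ≈ 5.292 rad/s and ζ = 3/(2·√28) ≈ 0.2835.
%OS = 100·exp(−πζ/√(1−ζ²)) = 100·exp(−π·0.2835/√(1−0.2835²)) ≈ 39.5%.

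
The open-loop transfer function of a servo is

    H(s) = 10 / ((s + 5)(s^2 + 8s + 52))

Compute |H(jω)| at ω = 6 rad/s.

Substitute s = j6: numerator = 10, denominator = -208 + j336.
|H(j6)| = |10| / |-208 + j336| = 10 / 395.17 ≈ 0.02531.

|H(j6)| ≈ 0.02531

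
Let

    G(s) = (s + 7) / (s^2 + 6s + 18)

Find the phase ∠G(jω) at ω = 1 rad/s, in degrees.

∠G(j1) ≈ -11.31°

At s = j1: numerator = 7 + j1, denominator = 17 + j6.
∠G = ∠num − ∠den = 8.1301° − (19.440°) = -11.31°.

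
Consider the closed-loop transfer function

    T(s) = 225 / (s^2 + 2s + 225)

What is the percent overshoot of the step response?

%OS ≈ 81.1%

Comparing s^2 + 2s + 225 to s^2 + 2ζωₙs + ωₙ²: ωₙ = 15 rad/s and ζ = 2/(2·15) ≈ 0.06667.
%OS = 100·exp(−πζ/√(1−ζ²)) = 100·exp(−π·0.06667/√(1−0.06667²)) ≈ 81.1%.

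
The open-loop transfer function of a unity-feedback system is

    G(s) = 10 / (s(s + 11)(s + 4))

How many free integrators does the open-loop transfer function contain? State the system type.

The denominator has 1 factor of s at the origin (free integrator), so this is a Type 1 system.

Type 1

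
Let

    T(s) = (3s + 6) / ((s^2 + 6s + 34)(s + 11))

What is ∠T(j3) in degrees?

At s = j3: numerator = 6 + j9, denominator = 221 + j273.
∠T = ∠num − ∠den = 56.310° − (51.009°) = 5.301°.

∠T(j3) ≈ 5.301°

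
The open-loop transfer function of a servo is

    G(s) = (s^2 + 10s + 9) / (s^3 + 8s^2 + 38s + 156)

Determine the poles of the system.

The poles are the roots of the denominator s^3 + 8s^2 + 38s + 156 = 0.
Trying s = -6: the polynomial evaluates to 0, so (s + 6) is a factor.
Dividing out leaves s^2 + 2s + 26 = 0.
The quadratic formula then gives s = -1 ± 5j.

s = -1 + 5j, -1 - 5j, -6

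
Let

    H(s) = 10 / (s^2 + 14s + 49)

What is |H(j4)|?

Substitute s = j4: numerator = 10, denominator = 33 + j56.
|H(j4)| = |10| / |33 + j56| = 10 / 65 ≈ 0.1538.

|H(j4)| ≈ 0.1538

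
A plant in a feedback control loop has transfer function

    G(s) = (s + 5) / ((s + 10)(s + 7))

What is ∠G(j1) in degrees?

At s = j1: numerator = 5 + j1, denominator = 69 + j17.
∠G = ∠num − ∠den = 11.310° − (13.841°) = -2.531°.

∠G(j1) ≈ -2.531°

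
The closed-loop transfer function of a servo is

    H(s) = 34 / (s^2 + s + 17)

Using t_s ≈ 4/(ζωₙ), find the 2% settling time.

t_s ≈ 8 s

Comparing s^2 + s + 17 to s^2 + 2ζωₙs + ωₙ²: ωₙ = √17 ≈ 4.123 rad/s and ζ = 1/(2·√17) ≈ 0.1213.
ζωₙ = 1/2 = 0.5, so t_s ≈ 4/(ζωₙ) = 4/0.5 = 8 s.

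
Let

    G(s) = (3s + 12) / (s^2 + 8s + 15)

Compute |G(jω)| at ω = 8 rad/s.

Substitute s = j8: numerator = 12 + j24, denominator = -49 + j64.
|G(j8)| = |12 + j24| / |-49 + j64| = 26.833 / 80.604 ≈ 0.3329.

|G(j8)| ≈ 0.3329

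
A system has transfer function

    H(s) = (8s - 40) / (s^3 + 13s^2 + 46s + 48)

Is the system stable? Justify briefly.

stable

The denominator s^3 + 13s^2 + 46s + 48 factors as (s + 3)(s + 8)(s + 2), giving poles at s = -3, -8, -2.
Since all poles lie strictly in the left half-plane, the system is stable.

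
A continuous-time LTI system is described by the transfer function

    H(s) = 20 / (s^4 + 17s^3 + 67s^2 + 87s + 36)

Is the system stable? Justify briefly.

The denominator s^4 + 17s^3 + 67s^2 + 87s + 36 factors as (s + 1)^2(s + 3)(s + 12), giving poles at s = -1, -1, -3, -12.
Since all poles lie strictly in the left half-plane, the system is stable.

stable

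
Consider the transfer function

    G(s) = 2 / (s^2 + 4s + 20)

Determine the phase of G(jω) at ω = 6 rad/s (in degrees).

∠G(j6) ≈ -123.7°

At s = j6: numerator = 2, denominator = -16 + j24.
∠G = ∠num − ∠den = 0° − (123.69°) = -123.7°.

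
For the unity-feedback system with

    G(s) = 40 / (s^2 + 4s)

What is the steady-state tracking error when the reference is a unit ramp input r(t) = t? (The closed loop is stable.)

G(s) has one pole at the origin.
This is a Type 1 system. Kv = lim_{s→0} s·G(s) = 40/4 = 10.
e_ss = 1/Kv = 1/(10) = 1/10 ≈ 0.1000.

e_ss = 0.1000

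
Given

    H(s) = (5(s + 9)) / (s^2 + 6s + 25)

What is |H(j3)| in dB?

|H(j3)|_dB ≈ 5.89 dB

Substitute s = j3: numerator = 45 + j15, denominator = 16 + j18.
|H(j3)| = |45 + j15| / |16 + j18| = 47.434 / 24.083 ≈ 1.970.
In decibels: 20·log₁₀(1.970) ≈ 5.89 dB.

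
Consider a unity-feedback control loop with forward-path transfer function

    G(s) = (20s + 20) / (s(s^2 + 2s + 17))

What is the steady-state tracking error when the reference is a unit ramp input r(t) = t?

e_ss = 0.8500

G(s) has one pole at the origin.
This is a Type 1 system. Kv = lim_{s→0} s·G(s) = 20/17.
e_ss = 1/Kv = 1/(20/17) = 17/20 ≈ 0.8500.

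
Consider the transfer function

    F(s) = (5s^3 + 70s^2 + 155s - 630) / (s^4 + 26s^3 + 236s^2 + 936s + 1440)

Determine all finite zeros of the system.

Set the numerator to zero: 5s^3 + 70s^2 + 155s - 630 = 0, i.e. 5·(s^3 + 14s^2 + 31s - 126) = 0.
Factoring: (s - 2)(s + 9)(s + 7) = 0.

s = 2, -9, -7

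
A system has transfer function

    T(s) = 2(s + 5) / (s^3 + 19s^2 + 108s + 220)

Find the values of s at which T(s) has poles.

The poles are the roots of the denominator s^3 + 19s^2 + 108s + 220 = 0.
Trying s = -11: the polynomial evaluates to 0, so (s + 11) is a factor.
Dividing out leaves s^2 + 8s + 20 = 0.
The quadratic formula then gives s = -4 ± 2j.

s = -4 + 2j, -4 - 2j, -11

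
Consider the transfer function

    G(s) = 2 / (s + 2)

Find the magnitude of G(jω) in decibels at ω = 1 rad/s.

|G(j1)|_dB ≈ -0.969 dB

Substitute s = j1: numerator = 2, denominator = 2 + j1.
|G(j1)| = |2| / |2 + j1| = 2 / 2.2361 ≈ 0.8944.
In decibels: 20·log₁₀(0.8944) ≈ -0.969 dB.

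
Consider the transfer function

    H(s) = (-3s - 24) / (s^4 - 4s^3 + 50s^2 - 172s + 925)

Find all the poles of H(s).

The poles are the roots of the denominator s^4 - 4s^3 + 50s^2 - 172s + 925 = 0.
No real roots exist; factor into two real quadratics: (s^2 - 6s + 25)(s^2 + 2s + 37) = 0.
Each quadratic gives a conjugate pair via the quadratic formula.

s = 3 + 4j, 3 - 4j, -1 + 6j, -1 - 6j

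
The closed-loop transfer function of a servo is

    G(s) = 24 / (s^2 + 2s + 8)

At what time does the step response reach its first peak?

Comparing s^2 + 2s + 8 to s^2 + 2ζωₙs + ωₙ²: ωₙ = √8 ≈ 2.828 rad/s and ζ = 2/(2·√8) ≈ 0.3536.
ζωₙ = 2/2 = 1, so ω_d = ωₙ√(1−ζ²) = √(ωₙ² − (ζωₙ)²) = √(8 − 1²) = √7 ≈ 2.646 rad/s.
t_p = π/ω_d = π/2.646 ≈ 1.187 s.

t_p ≈ 1.187 s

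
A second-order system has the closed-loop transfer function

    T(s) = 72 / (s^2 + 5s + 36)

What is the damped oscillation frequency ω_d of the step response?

Comparing s^2 + 5s + 36 to s^2 + 2ζωₙs + ωₙ²: ωₙ = 6 rad/s and ζ = 5/(2·6) ≈ 0.4167.
ζωₙ = 5/2 = 2.5, so ω_d = ωₙ√(1−ζ²) = √(ωₙ² − (ζωₙ)²) = √(36 − 2.5²) = √29.75 ≈ 5.454 rad/s.

ω_d ≈ 5.454 rad/s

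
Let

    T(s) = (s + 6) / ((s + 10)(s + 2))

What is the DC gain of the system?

At s = 0 each factor (s + a) contributes a and each (s^2 + bs + c) contributes c.
T(0) = 1·(6) / ((10) · (2)) = 6/20 = 3/10.

T(0) = 3/10 ≈ 0.3000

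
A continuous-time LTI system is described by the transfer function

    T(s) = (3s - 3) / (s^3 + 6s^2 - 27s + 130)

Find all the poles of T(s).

s = 2 + 3j, 2 - 3j, -10

The poles are the roots of the denominator s^3 + 6s^2 - 27s + 130 = 0.
Trying s = -10: the polynomial evaluates to 0, so (s + 10) is a factor.
Dividing out leaves s^2 - 4s + 13 = 0.
The quadratic formula then gives s = 2 ± 3j.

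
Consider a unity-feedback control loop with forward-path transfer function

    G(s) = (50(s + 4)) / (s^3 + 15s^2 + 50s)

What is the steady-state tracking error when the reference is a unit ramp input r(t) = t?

G(s) has one pole at the origin.
This is a Type 1 system. Kv = lim_{s→0} s·G(s) = 200/50 = 4.
e_ss = 1/Kv = 1/(4) = 1/4 ≈ 0.2500.

e_ss = 0.2500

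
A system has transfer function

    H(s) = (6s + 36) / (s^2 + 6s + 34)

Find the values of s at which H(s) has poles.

s = -3 ± 5j

The poles are the roots of the denominator s^2 + 6s + 34 = 0.
Using the quadratic formula: s = (-6 ± √(-100))/2 = -3 ± 5j.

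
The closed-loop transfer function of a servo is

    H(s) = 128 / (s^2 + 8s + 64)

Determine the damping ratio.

ζ = 0.5

Compare the denominator to the standard form s^2 + 2ζωₙs + ωₙ².
ωₙ² = 64, so ωₙ = 8 rad/s.
2ζωₙ = 8, so ζ = 8/(2·8) = 0.5.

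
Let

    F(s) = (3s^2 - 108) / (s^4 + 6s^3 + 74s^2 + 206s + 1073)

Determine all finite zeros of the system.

Set the numerator to zero: 3s^2 - 108 = 0, i.e. 3·(s^2 - 36) = 0.
Factoring: (s - 6)(s + 6) = 0.

s = 6, -6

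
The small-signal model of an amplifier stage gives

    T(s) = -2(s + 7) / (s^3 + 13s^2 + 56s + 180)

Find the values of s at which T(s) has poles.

The poles are the roots of the denominator s^3 + 13s^2 + 56s + 180 = 0.
Trying s = -9: the polynomial evaluates to 0, so (s + 9) is a factor.
Dividing out leaves s^2 + 4s + 20 = 0.
The quadratic formula then gives s = -2 ± 4j.

s = -2 ± 4j, -9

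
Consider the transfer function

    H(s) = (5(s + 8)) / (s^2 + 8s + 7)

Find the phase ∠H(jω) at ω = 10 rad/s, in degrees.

At s = j10: numerator = 40 + j50, denominator = -93 + j80.
∠H = ∠num − ∠den = 51.340° − (139.30°) = -87.96°.

∠H(j10) ≈ -87.96°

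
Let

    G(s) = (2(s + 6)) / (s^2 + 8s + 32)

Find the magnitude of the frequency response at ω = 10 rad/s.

Substitute s = j10: numerator = 12 + j20, denominator = -68 + j80.
|G(j10)| = |12 + j20| / |-68 + j80| = 23.324 / 105.00 ≈ 0.2221.

|G(j10)| ≈ 0.2221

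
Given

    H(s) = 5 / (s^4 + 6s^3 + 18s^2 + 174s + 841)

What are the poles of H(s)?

The poles are the roots of the denominator s^4 + 6s^3 + 18s^2 + 174s + 841 = 0.
No real roots exist; factor into two real quadratics: (s^2 - 4s + 29)(s^2 + 10s + 29) = 0.
Each quadratic gives a conjugate pair via the quadratic formula.

s = 2 + 5j, 2 - 5j, -5 + 2j, -5 - 2j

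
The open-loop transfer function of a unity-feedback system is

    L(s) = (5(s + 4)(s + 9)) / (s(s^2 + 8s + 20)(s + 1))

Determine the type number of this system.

The denominator has 1 factor of s at the origin (free integrator), so this is a Type 1 system.

Type 1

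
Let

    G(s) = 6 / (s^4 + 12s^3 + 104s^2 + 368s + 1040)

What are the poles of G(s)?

The poles are the roots of the denominator s^4 + 12s^3 + 104s^2 + 368s + 1040 = 0.
No real roots exist; factor into two real quadratics: (s^2 + 8s + 52)(s^2 + 4s + 20) = 0.
Each quadratic gives a conjugate pair via the quadratic formula.

s = -4 ± 6j, -2 ± 4j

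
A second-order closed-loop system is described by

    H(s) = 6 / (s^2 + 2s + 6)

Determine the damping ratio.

ζ ≈ 0.4082

Compare the denominator to the standard form s^2 + 2ζωₙs + ωₙ².
ωₙ² = 6, so ωₙ = √6 ≈ 2.449 rad/s.
2ζωₙ = 2, so ζ = 2/(2·√6) ≈ 0.4082.
With ζ = 0.4082 the response is underdamped.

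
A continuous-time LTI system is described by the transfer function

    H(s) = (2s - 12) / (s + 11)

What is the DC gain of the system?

H(0) = -12/11 ≈ -1.091

Set s = 0: H(0) = (-12) / (11) = -12/11.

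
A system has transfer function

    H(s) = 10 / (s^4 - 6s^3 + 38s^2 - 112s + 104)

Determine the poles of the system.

s = 1 ± 5j, 2, 2

The poles are the roots of the denominator s^4 - 6s^3 + 38s^2 - 112s + 104 = 0.
Trying s = 2: the polynomial evaluates to 0, so (s - 2) is a factor.
Dividing out leaves s^3 - 4s^2 + 30s - 52 = 0.
This factors further as (s^2 - 2s + 26)(s - 2) = 0.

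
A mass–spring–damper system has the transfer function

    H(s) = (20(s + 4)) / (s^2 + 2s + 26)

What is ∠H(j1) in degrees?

At s = j1: numerator = 80 + j20, denominator = 25 + j2.
∠H = ∠num − ∠den = 14.036° − (4.5739°) = 9.462°.

∠H(j1) ≈ 9.462°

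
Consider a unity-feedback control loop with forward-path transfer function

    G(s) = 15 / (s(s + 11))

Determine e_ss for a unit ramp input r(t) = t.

e_ss = 0.7333

G(s) has one pole at the origin.
This is a Type 1 system. Kv = lim_{s→0} s·G(s) = 15/11.
e_ss = 1/Kv = 1/(15/11) = 11/15 ≈ 0.7333.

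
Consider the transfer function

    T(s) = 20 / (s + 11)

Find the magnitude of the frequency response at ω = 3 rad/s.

|T(j3)| ≈ 1.754

Substitute s = j3: numerator = 20, denominator = 11 + j3.
|T(j3)| = |20| / |11 + j3| = 20 / 11.402 ≈ 1.754.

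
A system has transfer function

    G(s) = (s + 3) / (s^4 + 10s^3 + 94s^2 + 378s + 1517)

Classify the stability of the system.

The denominator s^4 + 10s^3 + 94s^2 + 378s + 1517 factors as (s^2 + 8s + 41)(s^2 + 2s + 37), giving poles at s = -4 + 5j, -4 - 5j, -1 + 6j, -1 - 6j.
Since all poles lie strictly in the left half-plane, the system is stable.

stable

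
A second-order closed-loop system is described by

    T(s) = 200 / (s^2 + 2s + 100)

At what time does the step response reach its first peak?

Comparing s^2 + 2s + 100 to s^2 + 2ζωₙs + ωₙ²: ωₙ = 10 rad/s and ζ = 2/(2·10) = 0.1.
ζωₙ = 2/2 = 1, so ω_d = ωₙ√(1−ζ²) = √(ωₙ² − (ζωₙ)²) = √(100 − 1²) = √99 ≈ 9.950 rad/s.
t_p = π/ω_d = π/9.950 ≈ 0.3157 s.

t_p ≈ 0.3157 s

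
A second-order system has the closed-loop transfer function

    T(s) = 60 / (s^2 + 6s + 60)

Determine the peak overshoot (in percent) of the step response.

Comparing s^2 + 6s + 60 to s^2 + 2ζωₙs + ωₙ²: ωₙ = √60 ≈ 7.746 rad/s and ζ = 6/(2·√60) ≈ 0.3873.
%OS = 100·exp(−πζ/√(1−ζ²)) = 100·exp(−π·0.3873/√(1−0.3873²)) ≈ 26.7%.

%OS ≈ 26.7%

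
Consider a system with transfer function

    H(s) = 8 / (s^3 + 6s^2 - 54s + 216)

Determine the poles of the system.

s = 3 ± 3j, -12

The poles are the roots of the denominator s^3 + 6s^2 - 54s + 216 = 0.
Trying s = -12: the polynomial evaluates to 0, so (s + 12) is a factor.
Dividing out leaves s^2 - 6s + 18 = 0.
The quadratic formula then gives s = 3 ± 3j.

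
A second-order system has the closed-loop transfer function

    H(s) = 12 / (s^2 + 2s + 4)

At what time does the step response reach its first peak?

t_p ≈ 1.814 s

Comparing s^2 + 2s + 4 to s^2 + 2ζωₙs + ωₙ²: ωₙ = 2 rad/s and ζ = 2/(2·2) = 0.5.
ζωₙ = 2/2 = 1, so ω_d = ωₙ√(1−ζ²) = √(ωₙ² − (ζωₙ)²) = √(4 − 1²) = √3 ≈ 1.732 rad/s.
t_p = π/ω_d = π/1.732 ≈ 1.814 s.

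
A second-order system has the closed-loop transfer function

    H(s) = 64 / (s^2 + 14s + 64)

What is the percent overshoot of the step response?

Comparing s^2 + 14s + 64 to s^2 + 2ζωₙs + ωₙ²: ωₙ = 8 rad/s and ζ = 14/(2·8) = 0.875.
%OS = 100·exp(−πζ/√(1−ζ²)) = 100·exp(−π·0.875/√(1−0.875²)) ≈ 0.342%.

%OS ≈ 0.342%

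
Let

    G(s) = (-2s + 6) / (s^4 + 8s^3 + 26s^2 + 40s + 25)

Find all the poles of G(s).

The poles are the roots of the denominator s^4 + 8s^3 + 26s^2 + 40s + 25 = 0.
No real roots exist; factor into two real quadratics: (s^2 + 4s + 5)(s^2 + 4s + 5) = 0.
Each quadratic gives a conjugate pair via the quadratic formula.

s = -2 + j, -2 - j, -2 + j, -2 - j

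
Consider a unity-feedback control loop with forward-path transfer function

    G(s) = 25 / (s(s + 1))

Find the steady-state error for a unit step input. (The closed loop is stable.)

e_ss = 0

G(s) has one pole at the origin.
This is a Type 1 system; for a step input the steady-state error is zero.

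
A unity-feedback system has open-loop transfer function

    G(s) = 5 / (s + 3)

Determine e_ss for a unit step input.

e_ss = 0.3750

G(s) has no poles at the origin.
This is a Type 0 system. Kp = lim_{s→0} G(s) = 5/3.
e_ss = 1/(1 + Kp) = 1/(1 + 5/3) = 3/8 ≈ 0.3750.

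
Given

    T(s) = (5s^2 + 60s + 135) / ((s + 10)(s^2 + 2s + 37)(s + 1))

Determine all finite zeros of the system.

s = -3, -9

Set the numerator to zero: 5s^2 + 60s + 135 = 0, i.e. 5·(s^2 + 12s + 27) = 0.
Factoring: (s + 3)(s + 9) = 0.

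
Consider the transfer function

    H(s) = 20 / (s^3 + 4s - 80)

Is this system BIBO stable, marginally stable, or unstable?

unstable

The denominator s^3 + 4s - 80 factors as (s^2 + 4s + 20)(s - 4), giving poles at s = -2 ± 4j, 4.
Since the pole(s) at s = 4 lie in the right half-plane, the system is unstable.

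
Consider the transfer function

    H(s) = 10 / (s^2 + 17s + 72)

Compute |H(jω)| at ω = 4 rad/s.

Substitute s = j4: numerator = 10, denominator = 56 + j68.
|H(j4)| = |10| / |56 + j68| = 10 / 88.091 ≈ 0.1135.

|H(j4)| ≈ 0.1135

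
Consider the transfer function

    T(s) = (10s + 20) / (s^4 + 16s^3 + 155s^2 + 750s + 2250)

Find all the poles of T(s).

s = -5 + 5j, -5 - 5j, -3 + 6j, -3 - 6j

The poles are the roots of the denominator s^4 + 16s^3 + 155s^2 + 750s + 2250 = 0.
No real roots exist; factor into two real quadratics: (s^2 + 10s + 50)(s^2 + 6s + 45) = 0.
Each quadratic gives a conjugate pair via the quadratic formula.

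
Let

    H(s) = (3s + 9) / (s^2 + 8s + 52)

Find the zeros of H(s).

Set the numerator to zero: 3s + 9 = 0, i.e. 3·(s + 3) = 0.
So s = -3.

s = -3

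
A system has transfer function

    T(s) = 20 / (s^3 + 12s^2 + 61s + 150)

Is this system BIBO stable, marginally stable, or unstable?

stable

The denominator s^3 + 12s^2 + 61s + 150 factors as (s^2 + 6s + 25)(s + 6), giving poles at s = -3 + 4j, -3 - 4j, -6.
Since all poles lie strictly in the left half-plane, the system is stable.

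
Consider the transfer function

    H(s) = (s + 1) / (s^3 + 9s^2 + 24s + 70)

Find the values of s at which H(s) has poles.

The poles are the roots of the denominator s^3 + 9s^2 + 24s + 70 = 0.
Trying s = -7: the polynomial evaluates to 0, so (s + 7) is a factor.
Dividing out leaves s^2 + 2s + 10 = 0.
The quadratic formula then gives s = -1 ± 3j.

s = -7, -1 + 3j, -1 - 3j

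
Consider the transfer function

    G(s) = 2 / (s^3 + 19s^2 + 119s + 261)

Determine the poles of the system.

s = -5 ± 2j, -9

The poles are the roots of the denominator s^3 + 19s^2 + 119s + 261 = 0.
Trying s = -9: the polynomial evaluates to 0, so (s + 9) is a factor.
Dividing out leaves s^2 + 10s + 29 = 0.
The quadratic formula then gives s = -5 ± 2j.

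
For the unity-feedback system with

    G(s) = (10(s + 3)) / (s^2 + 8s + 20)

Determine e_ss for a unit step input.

G(s) has no poles at the origin.
This is a Type 0 system. Kp = lim_{s→0} G(s) = 30/20 = 3/2.
e_ss = 1/(1 + Kp) = 1/(1 + 3/2) = 2/5 ≈ 0.4000.

e_ss = 0.4000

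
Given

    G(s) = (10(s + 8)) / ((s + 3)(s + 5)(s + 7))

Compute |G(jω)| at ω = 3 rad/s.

|G(j3)| ≈ 0.4535

Substitute s = j3: numerator = 80 + j30, denominator = -30 + j186.
|G(j3)| = |80 + j30| / |-30 + j186| = 85.440 / 188.40 ≈ 0.4535.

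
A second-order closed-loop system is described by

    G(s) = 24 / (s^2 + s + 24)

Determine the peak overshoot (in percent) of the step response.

Comparing s^2 + s + 24 to s^2 + 2ζωₙs + ωₙ²: ωₙ = √24 ≈ 4.899 rad/s and ζ = 1/(2·√24) ≈ 0.1021.
%OS = 100·exp(−πζ/√(1−ζ²)) = 100·exp(−π·0.1021/√(1−0.1021²)) ≈ 72.4%.

%OS ≈ 72.4%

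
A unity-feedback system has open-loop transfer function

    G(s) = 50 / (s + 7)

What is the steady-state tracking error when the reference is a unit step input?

e_ss = 0.1228

G(s) has no poles at the origin.
This is a Type 0 system. Kp = lim_{s→0} G(s) = 50/7.
e_ss = 1/(1 + Kp) = 1/(1 + 50/7) = 7/57 ≈ 0.1228.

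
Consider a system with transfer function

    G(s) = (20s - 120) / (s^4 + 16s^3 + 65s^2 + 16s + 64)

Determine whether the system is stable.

marginally stable

The denominator s^4 + 16s^3 + 65s^2 + 16s + 64 factors as (s^2 + 1)(s + 8)^2, giving poles at s = ±j, -8, -8.
Since the simple pole(s) at s = ±j lie on the jω-axis with none in the right half-plane, the system is marginally stable.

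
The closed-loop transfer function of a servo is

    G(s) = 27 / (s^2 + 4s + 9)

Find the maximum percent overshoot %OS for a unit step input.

%OS ≈ 6.02%

Comparing s^2 + 4s + 9 to s^2 + 2ζωₙs + ωₙ²: ωₙ = 3 rad/s and ζ = 4/(2·3) ≈ 0.6667.
%OS = 100·exp(−πζ/√(1−ζ²)) = 100·exp(−π·0.6667/√(1−0.6667²)) ≈ 6.02%.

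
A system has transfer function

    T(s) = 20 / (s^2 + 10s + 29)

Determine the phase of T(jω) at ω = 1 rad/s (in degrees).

At s = j1: numerator = 20, denominator = 28 + j10.
∠T = ∠num − ∠den = 0° − (19.654°) = -19.65°.

∠T(j1) ≈ -19.65°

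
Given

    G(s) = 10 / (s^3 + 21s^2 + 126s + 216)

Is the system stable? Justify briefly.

The denominator s^3 + 21s^2 + 126s + 216 factors as (s + 3)(s + 12)(s + 6), giving poles at s = -3, -12, -6.
Since all poles lie strictly in the left half-plane, the system is stable.

stable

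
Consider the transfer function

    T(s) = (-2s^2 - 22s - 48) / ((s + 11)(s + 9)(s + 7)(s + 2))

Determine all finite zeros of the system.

s = -3, -8

Set the numerator to zero: -2s^2 - 22s - 48 = 0, i.e. -2·(s^2 + 11s + 24) = 0.
Factoring: (s + 3)(s + 8) = 0.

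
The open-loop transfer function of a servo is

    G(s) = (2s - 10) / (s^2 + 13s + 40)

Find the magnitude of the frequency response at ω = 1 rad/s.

Substitute s = j1: numerator = -10 + j2, denominator = 39 + j13.
|G(j1)| = |-10 + j2| / |39 + j13| = 10.198 / 41.110 ≈ 0.2481.

|G(j1)| ≈ 0.2481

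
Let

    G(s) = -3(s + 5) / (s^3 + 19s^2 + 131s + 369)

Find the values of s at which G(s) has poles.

s = -5 ± 4j, -9

The poles are the roots of the denominator s^3 + 19s^2 + 131s + 369 = 0.
Trying s = -9: the polynomial evaluates to 0, so (s + 9) is a factor.
Dividing out leaves s^2 + 10s + 41 = 0.
The quadratic formula then gives s = -5 ± 4j.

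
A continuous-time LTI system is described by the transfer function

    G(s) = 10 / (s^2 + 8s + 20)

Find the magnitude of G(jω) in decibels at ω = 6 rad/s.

|G(j6)|_dB ≈ -14.1 dB

Substitute s = j6: numerator = 10, denominator = -16 + j48.
|G(j6)| = |10| / |-16 + j48| = 10 / 50.596 ≈ 0.1976.
In decibels: 20·log₁₀(0.1976) ≈ -14.1 dB.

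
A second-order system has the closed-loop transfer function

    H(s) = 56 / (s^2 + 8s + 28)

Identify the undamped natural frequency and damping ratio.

Compare the denominator to the standard form s^2 + 2ζωₙs + ωₙ².
ωₙ² = 28, so ωₙ = √28 ≈ 5.292 rad/s.
2ζωₙ = 8, so ζ = 8/(2·√28) ≈ 0.7559.

ωₙ ≈ 5.292 rad/s, ζ ≈ 0.7559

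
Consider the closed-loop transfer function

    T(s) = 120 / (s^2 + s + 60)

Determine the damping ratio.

Compare the denominator to the standard form s^2 + 2ζωₙs + ωₙ².
ωₙ² = 60, so ωₙ = √60 ≈ 7.746 rad/s.
2ζωₙ = 1, so ζ = 1/(2·√60) ≈ 0.06455.
With ζ = 0.06455 the response is underdamped.

ζ ≈ 0.06455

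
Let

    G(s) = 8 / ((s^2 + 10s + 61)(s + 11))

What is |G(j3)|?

Substitute s = j3: numerator = 8, denominator = 482 + j486.
|G(j3)| = |8| / |482 + j486| = 8 / 684.49 ≈ 0.01169.

|G(j3)| ≈ 0.01169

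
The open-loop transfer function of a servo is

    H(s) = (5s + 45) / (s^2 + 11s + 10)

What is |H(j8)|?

|H(j8)| ≈ 0.5831

Substitute s = j8: numerator = 45 + j40, denominator = -54 + j88.
|H(j8)| = |45 + j40| / |-54 + j88| = 60.208 / 103.25 ≈ 0.5831.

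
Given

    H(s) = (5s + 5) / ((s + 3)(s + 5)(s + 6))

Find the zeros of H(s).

Set the numerator to zero: 5s + 5 = 0, i.e. 5·(s + 1) = 0.
So s = -1.

s = -1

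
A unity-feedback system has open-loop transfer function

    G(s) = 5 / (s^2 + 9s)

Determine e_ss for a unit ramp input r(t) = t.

G(s) has one pole at the origin.
This is a Type 1 system. Kv = lim_{s→0} s·G(s) = 5/9.
e_ss = 1/Kv = 1/(5/9) = 9/5 ≈ 1.800.

e_ss = 1.800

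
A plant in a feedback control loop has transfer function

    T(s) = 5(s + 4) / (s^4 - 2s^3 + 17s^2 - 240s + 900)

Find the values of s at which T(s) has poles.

s = -3 + 6j, -3 - 6j, 4 + 2j, 4 - 2j

The poles are the roots of the denominator s^4 - 2s^3 + 17s^2 - 240s + 900 = 0.
No real roots exist; factor into two real quadratics: (s^2 + 6s + 45)(s^2 - 8s + 20) = 0.
Each quadratic gives a conjugate pair via the quadratic formula.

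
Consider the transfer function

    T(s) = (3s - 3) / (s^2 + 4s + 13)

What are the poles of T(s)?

The poles are the roots of the denominator s^2 + 4s + 13 = 0.
Using the quadratic formula: s = (-4 ± √(-36))/2 = -2 ± 3j.

s = -2 ± 3j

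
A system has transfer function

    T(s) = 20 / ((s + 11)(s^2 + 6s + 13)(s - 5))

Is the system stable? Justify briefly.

unstable

The poles can be read from the denominator factors: s = -11, -3 + 2j, -3 - 2j, 5.
Since the pole(s) at s = 5 lie in the right half-plane, the system is unstable.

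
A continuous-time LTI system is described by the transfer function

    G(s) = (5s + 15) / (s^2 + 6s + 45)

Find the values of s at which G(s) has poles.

The poles are the roots of the denominator s^2 + 6s + 45 = 0.
Using the quadratic formula: s = (-6 ± √(-144))/2 = -3 ± 6j.

s = -3 + 6j, -3 - 6j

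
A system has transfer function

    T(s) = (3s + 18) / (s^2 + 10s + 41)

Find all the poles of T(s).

s = -5 ± 4j

The poles are the roots of the denominator s^2 + 10s + 41 = 0.
Using the quadratic formula: s = (-10 ± √(-64))/2 = -5 ± 4j.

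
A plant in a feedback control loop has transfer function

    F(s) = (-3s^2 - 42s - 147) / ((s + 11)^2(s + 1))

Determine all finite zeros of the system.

Set the numerator to zero: -3s^2 - 42s - 147 = 0, i.e. -3·(s^2 + 14s + 49) = 0.
Factoring: (s + 7)^2 = 0.

s = -7, -7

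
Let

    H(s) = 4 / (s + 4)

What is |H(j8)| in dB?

|H(j8)|_dB ≈ -6.99 dB

Substitute s = j8: numerator = 4, denominator = 4 + j8.
|H(j8)| = |4| / |4 + j8| = 4 / 8.9443 ≈ 0.4472.
In decibels: 20·log₁₀(0.4472) ≈ -6.99 dB.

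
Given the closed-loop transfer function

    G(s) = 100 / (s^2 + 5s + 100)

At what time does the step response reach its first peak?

t_p ≈ 0.3245 s

Comparing s^2 + 5s + 100 to s^2 + 2ζωₙs + ωₙ²: ωₙ = 10 rad/s and ζ = 5/(2·10) = 0.25.
ζωₙ = 5/2 = 2.5, so ω_d = ωₙ√(1−ζ²) = √(ωₙ² − (ζωₙ)²) = √(100 − 2.5²) = √93.75 ≈ 9.682 rad/s.
t_p = π/ω_d = π/9.682 ≈ 0.3245 s.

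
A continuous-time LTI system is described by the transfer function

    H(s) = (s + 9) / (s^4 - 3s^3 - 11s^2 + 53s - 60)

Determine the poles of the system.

The poles are the roots of the denominator s^4 - 3s^3 - 11s^2 + 53s - 60 = 0.
Trying s = -4: the polynomial evaluates to 0, so (s + 4) is a factor.
Dividing out leaves s^3 - 7s^2 + 17s - 15 = 0.
This factors further as (s^2 - 4s + 5)(s - 3) = 0.

s = 2 ± j, -4, 3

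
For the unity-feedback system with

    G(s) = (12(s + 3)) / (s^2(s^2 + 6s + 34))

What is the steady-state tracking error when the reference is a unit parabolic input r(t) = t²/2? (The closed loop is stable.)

e_ss = 0.9444

G(s) has 2 poles at the origin.
This is a Type 2 system. Ka = lim_{s→0} s^2·G(s) = 36/34 = 18/17.
e_ss = 1/Ka = 1/(18/17) = 17/18 ≈ 0.9444.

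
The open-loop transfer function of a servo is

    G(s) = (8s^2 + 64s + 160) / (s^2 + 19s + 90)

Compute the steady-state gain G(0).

G(0) = 16/9 ≈ 1.778

Set s = 0: G(0) = (160) / (90) = 16/9.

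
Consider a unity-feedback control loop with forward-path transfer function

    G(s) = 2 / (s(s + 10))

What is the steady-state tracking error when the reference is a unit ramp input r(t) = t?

G(s) has one pole at the origin.
This is a Type 1 system. Kv = lim_{s→0} s·G(s) = 2/10 = 1/5.
e_ss = 1/Kv = 1/(1/5) = 5.

e_ss = 5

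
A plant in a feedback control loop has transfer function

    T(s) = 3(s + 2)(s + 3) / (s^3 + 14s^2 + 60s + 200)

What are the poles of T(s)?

s = -10, -2 + 4j, -2 - 4j

The poles are the roots of the denominator s^3 + 14s^2 + 60s + 200 = 0.
Trying s = -10: the polynomial evaluates to 0, so (s + 10) is a factor.
Dividing out leaves s^2 + 4s + 20 = 0.
The quadratic formula then gives s = -2 ± 4j.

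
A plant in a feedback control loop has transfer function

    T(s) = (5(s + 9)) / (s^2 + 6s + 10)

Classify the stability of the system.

The poles can be read from the denominator factors: s = -3 + j, -3 - j.
Since all poles lie strictly in the left half-plane, the system is stable.

stable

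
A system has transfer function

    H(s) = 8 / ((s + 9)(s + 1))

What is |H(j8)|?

|H(j8)| ≈ 0.08240

Substitute s = j8: numerator = 8, denominator = -55 + j80.
|H(j8)| = |8| / |-55 + j80| = 8 / 97.082 ≈ 0.08240.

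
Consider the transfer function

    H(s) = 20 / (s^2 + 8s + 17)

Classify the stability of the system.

The denominator s^2 + 8s + 17 factors as (s^2 + 8s + 17), giving poles at s = -4 ± j.
Since all poles lie strictly in the left half-plane, the system is stable.

stable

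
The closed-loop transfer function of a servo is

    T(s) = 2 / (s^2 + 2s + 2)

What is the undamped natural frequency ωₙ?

Compare the denominator to the standard form s^2 + 2ζωₙs + ωₙ².
ωₙ² = 2, so ωₙ = √2 ≈ 1.414 rad/s.

ωₙ ≈ 1.414 rad/s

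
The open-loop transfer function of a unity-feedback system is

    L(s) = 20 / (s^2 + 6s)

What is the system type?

The denominator has 1 factor of s at the origin (free integrator), so this is a Type 1 system.

Type 1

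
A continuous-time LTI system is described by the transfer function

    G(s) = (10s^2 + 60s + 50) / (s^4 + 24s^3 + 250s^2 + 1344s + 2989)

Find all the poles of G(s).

s = -5 ± 6j, -7, -7

The poles are the roots of the denominator s^4 + 24s^3 + 250s^2 + 1344s + 2989 = 0.
Trying s = -7: the polynomial evaluates to 0, so (s + 7) is a factor.
Dividing out leaves s^3 + 17s^2 + 131s + 427 = 0.
This factors further as (s^2 + 10s + 61)(s + 7) = 0.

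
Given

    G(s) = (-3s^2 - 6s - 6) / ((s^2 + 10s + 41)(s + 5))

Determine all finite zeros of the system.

s = -1 ± j

Set the numerator to zero: -3s^2 - 6s - 6 = 0, i.e. -3·(s^2 + 2s + 2) = 0.
Factoring: (s^2 + 2s + 2) = 0.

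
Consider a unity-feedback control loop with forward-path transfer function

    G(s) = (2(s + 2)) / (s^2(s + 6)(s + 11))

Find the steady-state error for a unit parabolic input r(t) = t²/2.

G(s) has 2 poles at the origin.
This is a Type 2 system. Ka = lim_{s→0} s^2·G(s) = 4/66 = 2/33.
e_ss = 1/Ka = 1/(2/33) = 33/2 ≈ 16.50.

e_ss = 16.50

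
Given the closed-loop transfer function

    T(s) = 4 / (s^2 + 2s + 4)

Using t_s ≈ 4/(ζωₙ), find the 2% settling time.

Comparing s^2 + 2s + 4 to s^2 + 2ζωₙs + ωₙ²: ωₙ = 2 rad/s and ζ = 2/(2·2) = 0.5.
ζωₙ = 2/2 = 1, so t_s ≈ 4/(ζωₙ) = 4/1 = 4 s.

t_s ≈ 4 s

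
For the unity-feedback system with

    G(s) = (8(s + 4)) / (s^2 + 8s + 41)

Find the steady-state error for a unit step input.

G(s) has no poles at the origin.
This is a Type 0 system. Kp = lim_{s→0} G(s) = 32/41.
e_ss = 1/(1 + Kp) = 1/(1 + 32/41) = 41/73 ≈ 0.5616.

e_ss = 0.5616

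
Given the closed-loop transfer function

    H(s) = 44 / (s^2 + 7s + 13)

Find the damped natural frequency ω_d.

Comparing s^2 + 7s + 13 to s^2 + 2ζωₙs + ωₙ²: ωₙ = √13 ≈ 3.606 rad/s and ζ = 7/(2·√13) ≈ 0.9707.
ζωₙ = 7/2 = 3.5, so ω_d = ωₙ√(1−ζ²) = √(ωₙ² − (ζωₙ)²) = √(13 − 3.5²) = √0.75 ≈ 0.8660 rad/s.

ω_d ≈ 0.8660 rad/s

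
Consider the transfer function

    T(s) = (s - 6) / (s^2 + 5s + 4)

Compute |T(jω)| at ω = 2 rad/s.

Substitute s = j2: numerator = -6 + j2, denominator = j10.
|T(j2)| = |-6 + j2| / |j10| = 6.3246 / 10 ≈ 0.6325.

|T(j2)| ≈ 0.6325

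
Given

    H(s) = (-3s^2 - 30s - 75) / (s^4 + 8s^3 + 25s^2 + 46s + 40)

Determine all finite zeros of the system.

s = -5, -5

Set the numerator to zero: -3s^2 - 30s - 75 = 0, i.e. -3·(s^2 + 10s + 25) = 0.
Factoring: (s + 5)^2 = 0.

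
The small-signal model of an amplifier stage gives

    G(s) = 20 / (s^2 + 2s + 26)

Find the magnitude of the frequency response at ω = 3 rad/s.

Substitute s = j3: numerator = 20, denominator = 17 + j6.
|G(j3)| = |20| / |17 + j6| = 20 / 18.028 ≈ 1.109.

|G(j3)| ≈ 1.109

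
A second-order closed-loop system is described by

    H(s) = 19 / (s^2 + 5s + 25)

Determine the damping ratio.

Compare the denominator to the standard form s^2 + 2ζωₙs + ωₙ².
ωₙ² = 25, so ωₙ = 5 rad/s.
2ζωₙ = 5, so ζ = 5/(2·5) = 0.5.
With ζ = 0.5 the response is underdamped.

ζ = 0.5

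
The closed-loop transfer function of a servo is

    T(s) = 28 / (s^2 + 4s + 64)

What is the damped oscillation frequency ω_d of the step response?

Comparing s^2 + 4s + 64 to s^2 + 2ζωₙs + ωₙ²: ωₙ = 8 rad/s and ζ = 4/(2·8) = 0.25.
ζωₙ = 4/2 = 2, so ω_d = ωₙ√(1−ζ²) = √(ωₙ² − (ζωₙ)²) = √(64 − 2²) = √60 ≈ 7.746 rad/s.

ω_d ≈ 7.746 rad/s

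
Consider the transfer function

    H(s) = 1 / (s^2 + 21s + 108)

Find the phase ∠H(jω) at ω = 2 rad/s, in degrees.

∠H(j2) ≈ -21.99°

At s = j2: numerator = 1, denominator = 104 + j42.
∠H = ∠num − ∠den = 0° − (21.991°) = -21.99°.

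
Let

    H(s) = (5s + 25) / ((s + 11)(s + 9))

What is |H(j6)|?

Substitute s = j6: numerator = 25 + j30, denominator = 63 + j120.
|H(j6)| = |25 + j30| / |63 + j120| = 39.051 / 135.53 ≈ 0.2881.

|H(j6)| ≈ 0.2881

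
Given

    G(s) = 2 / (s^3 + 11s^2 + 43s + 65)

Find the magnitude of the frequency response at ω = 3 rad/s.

Substitute s = j3: numerator = 2, denominator = -34 + j102.
|G(j3)| = |2| / |-34 + j102| = 2 / 107.52 ≈ 0.01860.

|G(j3)| ≈ 0.01860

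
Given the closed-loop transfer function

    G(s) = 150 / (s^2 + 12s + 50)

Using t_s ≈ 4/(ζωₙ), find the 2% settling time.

t_s ≈ 0.6667 s

Comparing s^2 + 12s + 50 to s^2 + 2ζωₙs + ωₙ²: ωₙ = √50 ≈ 7.071 rad/s and ζ = 12/(2·√50) ≈ 0.8485.
ζωₙ = 12/2 = 6, so t_s ≈ 4/(ζωₙ) = 4/6 ≈ 0.6667 s.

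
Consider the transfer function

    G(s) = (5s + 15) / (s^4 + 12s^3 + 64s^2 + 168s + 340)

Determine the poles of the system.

s = -5 + 3j, -5 - 3j, -1 + 3j, -1 - 3j

The poles are the roots of the denominator s^4 + 12s^3 + 64s^2 + 168s + 340 = 0.
No real roots exist; factor into two real quadratics: (s^2 + 10s + 34)(s^2 + 2s + 10) = 0.
Each quadratic gives a conjugate pair via the quadratic formula.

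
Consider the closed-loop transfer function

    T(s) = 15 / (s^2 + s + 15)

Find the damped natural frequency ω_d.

ω_d ≈ 3.841 rad/s

Comparing s^2 + s + 15 to s^2 + 2ζωₙs + ωₙ²: ωₙ = √15 ≈ 3.873 rad/s and ζ = 1/(2·√15) ≈ 0.1291.
ζωₙ = 1/2 = 0.5, so ω_d = ωₙ√(1−ζ²) = √(ωₙ² − (ζωₙ)²) = √(15 − 0.5²) = √14.75 ≈ 3.841 rad/s.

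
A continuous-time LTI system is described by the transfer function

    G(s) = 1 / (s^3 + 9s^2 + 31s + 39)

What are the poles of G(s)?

s = -3 + 2j, -3 - 2j, -3

The poles are the roots of the denominator s^3 + 9s^2 + 31s + 39 = 0.
Trying s = -3: the polynomial evaluates to 0, so (s + 3) is a factor.
Dividing out leaves s^2 + 6s + 13 = 0.
The quadratic formula then gives s = -3 ± 2j.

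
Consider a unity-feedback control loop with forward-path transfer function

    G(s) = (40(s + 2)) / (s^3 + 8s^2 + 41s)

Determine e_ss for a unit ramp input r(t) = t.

e_ss = 0.5125

G(s) has one pole at the origin.
This is a Type 1 system. Kv = lim_{s→0} s·G(s) = 80/41.
e_ss = 1/Kv = 1/(80/41) = 41/80 ≈ 0.5125.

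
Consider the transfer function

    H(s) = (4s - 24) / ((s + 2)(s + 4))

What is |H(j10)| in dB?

Substitute s = j10: numerator = -24 + j40, denominator = -92 + j60.
|H(j10)| = |-24 + j40| / |-92 + j60| = 46.648 / 109.84 ≈ 0.4247.
In decibels: 20·log₁₀(0.4247) ≈ -7.44 dB.

|H(j10)|_dB ≈ -7.44 dB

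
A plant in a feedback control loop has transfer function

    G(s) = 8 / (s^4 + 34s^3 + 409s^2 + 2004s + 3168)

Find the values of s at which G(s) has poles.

The poles are the roots of the denominator s^4 + 34s^3 + 409s^2 + 2004s + 3168 = 0.
Trying s = -11: the polynomial evaluates to 0, so (s + 11) is a factor.
Dividing out leaves s^3 + 23s^2 + 156s + 288 = 0.
This factors further as (s + 8)(s + 12)(s + 3) = 0.

s = -11, -8, -12, -3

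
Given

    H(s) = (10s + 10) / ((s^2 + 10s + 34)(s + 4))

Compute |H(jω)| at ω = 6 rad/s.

Substitute s = j6: numerator = 10 + j60, denominator = -368 + j228.
|H(j6)| = |10 + j60| / |-368 + j228| = 60.828 / 432.91 ≈ 0.1405.

|H(j6)| ≈ 0.1405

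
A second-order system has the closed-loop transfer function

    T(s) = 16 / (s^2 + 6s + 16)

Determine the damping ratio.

ζ = 0.75

Compare the denominator to the standard form s^2 + 2ζωₙs + ωₙ².
ωₙ² = 16, so ωₙ = 4 rad/s.
2ζωₙ = 6, so ζ = 6/(2·4) = 0.75.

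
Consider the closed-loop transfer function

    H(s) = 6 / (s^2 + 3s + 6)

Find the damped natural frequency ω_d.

Comparing s^2 + 3s + 6 to s^2 + 2ζωₙs + ωₙ²: ωₙ = √6 ≈ 2.449 rad/s and ζ = 3/(2·√6) ≈ 0.6124.
ζωₙ = 3/2 = 1.5, so ω_d = ωₙ√(1−ζ²) = √(ωₙ² − (ζωₙ)²) = √(6 − 1.5²) = √3.75 ≈ 1.936 rad/s.

ω_d ≈ 1.936 rad/s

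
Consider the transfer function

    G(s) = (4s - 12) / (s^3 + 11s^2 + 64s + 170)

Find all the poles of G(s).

The poles are the roots of the denominator s^3 + 11s^2 + 64s + 170 = 0.
Trying s = -5: the polynomial evaluates to 0, so (s + 5) is a factor.
Dividing out leaves s^2 + 6s + 34 = 0.
The quadratic formula then gives s = -3 ± 5j.

s = -3 + 5j, -3 - 5j, -5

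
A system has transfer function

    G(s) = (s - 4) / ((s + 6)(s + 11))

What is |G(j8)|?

Substitute s = j8: numerator = -4 + j8, denominator = 2 + j136.
|G(j8)| = |-4 + j8| / |2 + j136| = 8.9443 / 136.01 ≈ 0.06576.

|G(j8)| ≈ 0.06576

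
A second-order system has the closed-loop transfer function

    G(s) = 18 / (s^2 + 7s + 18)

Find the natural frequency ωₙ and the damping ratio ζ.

ωₙ ≈ 4.243 rad/s, ζ ≈ 0.8250

Compare the denominator to the standard form s^2 + 2ζωₙs + ωₙ².
ωₙ² = 18, so ωₙ = √18 ≈ 4.243 rad/s.
2ζωₙ = 7, so ζ = 7/(2·√18) ≈ 0.8250.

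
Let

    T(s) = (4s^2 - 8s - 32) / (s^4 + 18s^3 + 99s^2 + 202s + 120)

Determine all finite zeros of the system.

s = -2, 4

Set the numerator to zero: 4s^2 - 8s - 32 = 0, i.e. 4·(s^2 - 2s - 8) = 0.
Factoring: (s + 2)(s - 4) = 0.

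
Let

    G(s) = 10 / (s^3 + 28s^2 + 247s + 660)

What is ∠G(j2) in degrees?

∠G(j2) ≈ -41.57°

At s = j2: numerator = 10, denominator = 548 + j486.
∠G = ∠num − ∠den = 0° − (41.569°) = -41.57°.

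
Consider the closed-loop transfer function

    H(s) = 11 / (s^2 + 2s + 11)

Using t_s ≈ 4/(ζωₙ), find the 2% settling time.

t_s ≈ 4 s

Comparing s^2 + 2s + 11 to s^2 + 2ζωₙs + ωₙ²: ωₙ = √11 ≈ 3.317 rad/s and ζ = 2/(2·√11) ≈ 0.3015.
ζωₙ = 2/2 = 1, so t_s ≈ 4/(ζωₙ) = 4/1 = 4 s.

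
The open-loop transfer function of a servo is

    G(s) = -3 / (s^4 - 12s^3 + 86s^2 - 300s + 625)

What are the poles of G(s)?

The poles are the roots of the denominator s^4 - 12s^3 + 86s^2 - 300s + 625 = 0.
No real roots exist; factor into two real quadratics: (s^2 - 6s + 25)(s^2 - 6s + 25) = 0.
Each quadratic gives a conjugate pair via the quadratic formula.

s = 3 ± 4j, 3 ± 4j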